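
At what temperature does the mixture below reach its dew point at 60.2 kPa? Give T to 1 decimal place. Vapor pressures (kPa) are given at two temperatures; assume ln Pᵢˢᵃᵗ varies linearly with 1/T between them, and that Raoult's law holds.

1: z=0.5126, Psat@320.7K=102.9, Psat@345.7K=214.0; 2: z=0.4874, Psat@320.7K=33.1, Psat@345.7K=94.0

Dew-point temperature: Σzᵢ·P/Pᵢˢᵃᵗ(T) = 1. Interpolate ln Pᵢˢᵃᵗ = aᵢ + bᵢ/T.
  T = 320.7 K: ΣzᵢP/Pᵢˢᵃᵗ = 1.1863
  T = 345.7 K: ΣzᵢP/Pᵢˢᵃᵗ = 0.4563
  T = 333.2 K: ΣzᵢP/Pᵢˢᵃᵗ = 0.7209
  T = 326.9 K: ΣzᵢP/Pᵢˢᵃᵗ = 0.9217
  T = 323.8 K: ΣzᵢP/Pᵢˢᵃᵗ = 1.0442
  T = 325.4 K: ΣzᵢP/Pᵢˢᵃᵗ = 0.9787
Interpolating between 323.8 K and 325.4 K gives T ≈ 324.9 K.

T = 324.9 K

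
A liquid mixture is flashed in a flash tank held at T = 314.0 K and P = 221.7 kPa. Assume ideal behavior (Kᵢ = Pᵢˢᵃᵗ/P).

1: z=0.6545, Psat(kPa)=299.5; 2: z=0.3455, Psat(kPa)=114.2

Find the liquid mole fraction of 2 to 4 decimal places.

Raoult's law: Kᵢ = Pᵢˢᵃᵗ/P = Pᵢˢᵃᵗ/221.7.
  K_1 = 299.5/221.7 = 1.350925, K_2 = 114.2/221.7 = 0.515111
Material balance + equilibrium reduce to Σ zᵢ(Kᵢ−1)/(1+V/F(Kᵢ−1)) = 0.
g(0) = ΣzᵢKᵢ − 1 = 0.0622 and g(1) = 1 − Σzᵢ/Kᵢ = -0.1552, so a root lies in (0, 1).
Binary case is linear: z₁(K₁−1)(1+V/F(K₂−1)) + z₂(K₂−1)(1+V/F(K₁−1)) = 0
⇒ V/F = [z₁(K₁−1)+z₂(K₂−1)] / [−(K₁−1)(K₂−1)] = 0.06215/0.17016 = 0.3653
Compositions from xᵢ = zᵢ/(1+V/F(Kᵢ−1)), yᵢ = Kᵢxᵢ:
  1: x = 0.5801, y = 0.7837
  2: x = 0.4199, y = 0.2163

x_2 = 0.4199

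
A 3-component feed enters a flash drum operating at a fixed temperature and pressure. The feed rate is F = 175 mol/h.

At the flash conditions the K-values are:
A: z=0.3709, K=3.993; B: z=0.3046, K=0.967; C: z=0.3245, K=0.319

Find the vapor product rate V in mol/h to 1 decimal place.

V = 107.7 mol/h

Material balance + equilibrium reduce to Σ zᵢ(Kᵢ−1)/(1+V/F(Kᵢ−1)) = 0.
g(0) = ΣzᵢKᵢ − 1 = 0.8791 and g(1) = 1 − Σzᵢ/Kᵢ = -0.4251, so a root lies in (0, 1).
Iterate (Newton) starting at V/F = 0.5:
  V/F = 0.5000: g = 0.09936, g' = -0.8794 → V/F = 0.6130
  V/F = 0.6130: g = 0.00202, g' = -0.8573 → V/F = 0.6153
Converged at V/F = 0.6153.
Then V = V/F·F = 0.6153·175 = 107.7 mol/h and L = F − V = 67.3 mol/h.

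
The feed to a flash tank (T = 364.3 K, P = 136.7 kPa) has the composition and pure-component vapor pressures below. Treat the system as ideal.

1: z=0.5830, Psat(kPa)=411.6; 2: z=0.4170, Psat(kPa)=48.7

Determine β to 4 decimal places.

Raoult's law: Kᵢ = Pᵢˢᵃᵗ/P = Pᵢˢᵃᵗ/136.7.
  K_1 = 411.6/136.7 = 3.010973, K_2 = 48.7/136.7 = 0.356255
Binary case is linear: z₁(K₁−1)(1+β(K₂−1)) + z₂(K₂−1)(1+β(K₁−1)) = 0
⇒ β = [z₁(K₁−1)+z₂(K₂−1)] / [−(K₁−1)(K₂−1)] = 0.90396/1.29455 = 0.6983

β = 0.6983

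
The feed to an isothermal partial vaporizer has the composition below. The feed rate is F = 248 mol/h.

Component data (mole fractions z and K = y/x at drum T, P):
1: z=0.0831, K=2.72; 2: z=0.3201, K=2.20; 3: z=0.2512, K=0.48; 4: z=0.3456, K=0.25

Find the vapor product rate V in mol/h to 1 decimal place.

Newton iteration, β⁰ = 0.5:
  β = 0.5000: g = -0.27432, g' = -0.8728 → β = 0.1857
  β = 0.1857: g = -0.02328, g' = -0.7951 → β = 0.1564
  β = 0.1564: g = 0.00020, g' = -0.8094 → β = 0.1567
Converged at β = 0.1567.
Then V = β·F = 0.1567·248 = 38.9 mol/h and L = F − V = 209.1 mol/h.

V = 38.9 mol/h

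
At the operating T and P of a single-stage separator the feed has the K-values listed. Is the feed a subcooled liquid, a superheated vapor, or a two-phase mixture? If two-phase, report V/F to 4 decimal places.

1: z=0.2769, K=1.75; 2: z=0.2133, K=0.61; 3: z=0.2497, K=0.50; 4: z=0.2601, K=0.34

ΣzᵢKᵢ = 0.8280; Σzᵢ/Kᵢ = 1.7723.
Since ΣzᵢKᵢ < 1 the mixture is below its bubble point — single liquid phase.

subcooled liquid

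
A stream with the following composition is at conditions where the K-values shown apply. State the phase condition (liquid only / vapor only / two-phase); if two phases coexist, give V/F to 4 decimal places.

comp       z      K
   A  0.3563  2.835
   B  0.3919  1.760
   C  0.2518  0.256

two-phase, V/F = 0.7887

ΣzᵢKᵢ = 1.7643; Σzᵢ/Kᵢ = 1.3319.
Both exceed 1, so a two-phase solution exists.
Iterate (Newton) starting at ψ = 0.5:
  ψ = 0.5000: g = 0.25849, g' = -0.7986 → ψ = 0.8237
  ψ = 0.8237: g = -0.04035, g' = -1.2056 → ψ = 0.7902
  ψ = 0.7902: g = -0.00168, g' = -1.1090 → ψ = 0.7887
Converged at ψ = 0.7887.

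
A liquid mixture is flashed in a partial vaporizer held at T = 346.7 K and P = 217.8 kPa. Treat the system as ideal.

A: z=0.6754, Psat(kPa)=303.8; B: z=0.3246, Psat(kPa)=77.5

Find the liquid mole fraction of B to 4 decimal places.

Raoult's law: Kᵢ = Pᵢˢᵃᵗ/P = Pᵢˢᵃᵗ/217.8.
  K_A = 303.8/217.8 = 1.394858, K_B = 77.5/217.8 = 0.355831
Rachford–Rice: g(β) = Σ zᵢ(Kᵢ−1)/(1+β(Kᵢ−1)) = 0.
Feasibility: ΣzᵢKᵢ = 1.0576, Σzᵢ/Kᵢ = 1.3964 — both > 1, two phases present.
Binary case is linear: z₁(K₁−1)(1+β(K₂−1)) + z₂(K₂−1)(1+β(K₁−1)) = 0
⇒ β = [z₁(K₁−1)+z₂(K₂−1)] / [−(K₁−1)(K₂−1)] = 0.05759/0.25436 = 0.2264
Compositions from xᵢ = zᵢ/(1+β(Kᵢ−1)), yᵢ = Kᵢxᵢ:
  A: x = 0.6200, y = 0.8648
  B: x = 0.3800, y = 0.1352

x_B = 0.3800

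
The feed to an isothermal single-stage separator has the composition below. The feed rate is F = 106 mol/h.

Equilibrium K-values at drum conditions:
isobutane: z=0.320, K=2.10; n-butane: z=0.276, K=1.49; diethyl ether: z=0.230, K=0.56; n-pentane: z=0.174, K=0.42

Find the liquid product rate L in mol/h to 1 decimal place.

Newton–Raphson from ψ = 0.5:
  ψ = 0.500: g = 0.0638, g' = -0.393 → ψ = 0.662
  ψ = 0.662: g = -0.0010, g' = -0.410 → ψ = 0.660
Converged at ψ = 0.660.
Then V = ψ·F = 0.6600·106 = 70.0 mol/h and L = F − V = 36.0 mol/h.

L = 36.0 mol/h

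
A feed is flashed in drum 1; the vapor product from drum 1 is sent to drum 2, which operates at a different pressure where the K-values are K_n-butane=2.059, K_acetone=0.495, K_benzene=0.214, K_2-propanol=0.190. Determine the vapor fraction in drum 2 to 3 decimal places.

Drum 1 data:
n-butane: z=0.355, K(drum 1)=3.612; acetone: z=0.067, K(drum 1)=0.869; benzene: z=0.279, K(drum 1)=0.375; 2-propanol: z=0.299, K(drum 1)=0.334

Drum 1:
Material balance + equilibrium reduce to Σ zᵢ(Kᵢ−1)/(1+ψ₁(Kᵢ−1)) = 0.
Feasibility: ΣzᵢKᵢ = 1.545, Σzᵢ/Kᵢ = 1.815 — both > 1, two phases present.
Iterate (Newton) starting at ψ₁ = 0.52:
  ψ₁ = 0.520: g = -0.1792, g' = -0.986 → ψ₁ = 0.338
  ψ₁ = 0.338: g = 0.0049, g' = -1.080 → ψ₁ = 0.343
Converged at ψ₁ = 0.343.
Drum-1 compositions:
  n-butane: x = 0.187, y = 0.676
  acetone: x = 0.070, y = 0.061
  benzene: x = 0.355, y = 0.133
  2-propanol: x = 0.387, y = 0.129
Drum-2 feed = drum-1 vapor: z₂ = (0.6765, 0.0610, 0.1332, 0.1294).
Drum 2:
Newton iteration, ψ₂⁰ = 0.5:
  ψ₂ = 0.500: g = 0.0786, g' = -0.815 → ψ₂ = 0.596
  ψ₂ = 0.596: g = -0.0048, g' = -0.926 → ψ₂ = 0.591
Converged at ψ₂ = 0.591.
  n-butane: x = 0.416, y = 0.857
  acetone: x = 0.087, y = 0.043
  benzene: x = 0.249, y = 0.053
  2-propanol: x = 0.248, y = 0.047

V/F (drum 2) = 0.591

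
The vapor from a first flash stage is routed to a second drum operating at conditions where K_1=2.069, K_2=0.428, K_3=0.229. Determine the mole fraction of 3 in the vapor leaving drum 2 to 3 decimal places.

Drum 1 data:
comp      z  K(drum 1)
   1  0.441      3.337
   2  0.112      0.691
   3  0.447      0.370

y_3 (drum 2) = 0.104

Drum 1:
Rachford–Rice: g(ψ₁) = Σ zᵢ(Kᵢ−1)/(1+ψ₁(Kᵢ−1)) = 0.
Check two-phase: ΣzᵢKᵢ = 1.714 > 1 and Σzᵢ/Kᵢ = 1.502 > 1, so g(0) = 0.714 > 0 and g(1) = -0.502 < 0.
Newton–Raphson from ψ₁ = 0.44:
  ψ₁ = 0.440: g = 0.0785, g' = -0.939 → ψ₁ = 0.524
  ψ₁ = 0.524: g = 0.0020, g' = -0.897 → ψ₁ = 0.526
Converged at ψ₁ = 0.526.
Drum-1 compositions:
  1: x = 0.198, y = 0.660
  2: x = 0.134, y = 0.092
  3: x = 0.668, y = 0.247
Drum-2 feed = drum-1 vapor: z₂ = (0.6603, 0.0924, 0.2473).
Drum 2:
Iterate (Newton) starting at ψ₂ = 0.31:
  ψ₂ = 0.310: g = 0.2153, g' = -0.724 → ψ₂ = 0.607
  ψ₂ = 0.607: g = -0.0116, g' = -0.868 → ψ₂ = 0.594
Converged at ψ₂ = 0.594.
  1: x = 0.404, y = 0.836
  2: x = 0.140, y = 0.060
  3: x = 0.456, y = 0.104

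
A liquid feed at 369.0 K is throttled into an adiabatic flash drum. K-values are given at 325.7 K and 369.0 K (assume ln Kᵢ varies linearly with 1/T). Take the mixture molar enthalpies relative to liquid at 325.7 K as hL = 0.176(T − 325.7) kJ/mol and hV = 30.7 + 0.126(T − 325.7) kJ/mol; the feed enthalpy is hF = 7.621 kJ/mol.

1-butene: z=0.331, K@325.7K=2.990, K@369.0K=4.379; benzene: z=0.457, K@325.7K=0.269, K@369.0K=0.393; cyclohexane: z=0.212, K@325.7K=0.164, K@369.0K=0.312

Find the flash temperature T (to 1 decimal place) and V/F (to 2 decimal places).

T = 339.0 K, V/F = 0.18

Adiabatic flash: solve Rachford–Rice at each trial T, then check hF = ψ·hV(T) + (1−ψ)·hL(T).
  T = 325.7 K: K = (2.990, 0.269, 0.164), RR gives ψ = 0.097, H_out = 2.971 kJ/mol
  T = 369.0 K: K = (4.379, 0.393, 0.312), RR gives ψ = 0.325, H_out = 16.886 kJ/mol
  T = 347.4 K: K = (3.663, 0.329, 0.231), RR gives ψ = 0.220, H_out = 10.334 kJ/mol
  T = 336.5 K: K = (3.319, 0.298, 0.196), RR gives ψ = 0.162, H_out = 6.789 kJ/mol
  T = 341.9 K: K = (3.488, 0.313, 0.213), RR gives ψ = 0.191, H_out = 8.575 kJ/mol
  T = 339.2 K: K = (3.403, 0.306, 0.204), RR gives ψ = 0.177, H_out = 7.690 kJ/mol
  T = 337.9 K: K = (3.362, 0.302, 0.200), RR gives ψ = 0.170, H_out = 7.258 kJ/mol
Linear interpolation between T = 337.9 (H_out = 7.258) and T = 339.2 (H_out = 7.690) on hF = 7.621 gives T ≈ 339.0 K, at which ψ = 0.18.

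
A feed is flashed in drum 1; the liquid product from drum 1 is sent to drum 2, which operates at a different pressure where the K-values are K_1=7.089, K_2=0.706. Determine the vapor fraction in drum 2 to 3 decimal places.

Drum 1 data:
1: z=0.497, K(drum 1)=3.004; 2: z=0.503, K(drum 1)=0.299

Drum 1:
Rachford–Rice: g(ψ₁) = Σ zᵢ(Kᵢ−1)/(1+ψ₁(Kᵢ−1)) = 0.
Feasibility: ΣzᵢKᵢ = 1.643, Σzᵢ/Kᵢ = 1.848 — both > 1, two phases present.
Binary case is linear: z₁(K₁−1)(1+ψ₁(K₂−1)) + z₂(K₂−1)(1+ψ₁(K₁−1)) = 0
⇒ ψ₁ = [z₁(K₁−1)+z₂(K₂−1)] / [−(K₁−1)(K₂−1)] = 0.6434/1.4048 = 0.458
Drum-1 compositions:
  1: x = 0.259, y = 0.778
  2: x = 0.741, y = 0.222
Drum-2 feed = drum-1 liquid: z₂ = (0.2591, 0.7409).
Drum 2:
Iterate (Newton) starting at ψ₂ = 0.5:
  ψ₂ = 0.500: g = 0.1348, g' = -0.675 → ψ₂ = 0.700
  ψ₂ = 0.700: g = 0.0258, g' = -0.449 → ψ₂ = 0.757
  ψ₂ = 0.757: g = 0.0011, g' = -0.411 → ψ₂ = 0.760
Converged at ψ₂ = 0.760.
  1: x = 0.046, y = 0.327
  2: x = 0.954, y = 0.673

V/F (drum 2) = 0.760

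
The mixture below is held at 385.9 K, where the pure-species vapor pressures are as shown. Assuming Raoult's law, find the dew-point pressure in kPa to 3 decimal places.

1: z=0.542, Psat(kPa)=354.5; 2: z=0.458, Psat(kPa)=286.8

Pdew = 319.913 kPa

At the dew point ψ → 1, so Σzᵢ/Kᵢ = 1 with Kᵢ = Pᵢˢᵃᵗ/P ⇒ 1/P = Σzᵢ/Pᵢˢᵃᵗ.
1/P = 0.542/354.5 + 0.458/286.8 = 0.003126 ⇒ P = 319.913 kPa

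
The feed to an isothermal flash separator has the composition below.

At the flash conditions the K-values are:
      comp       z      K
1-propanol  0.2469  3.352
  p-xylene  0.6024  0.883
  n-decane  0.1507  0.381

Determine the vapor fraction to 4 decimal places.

Rachford–Rice: g(ψ) = Σ zᵢ(Kᵢ−1)/(1+ψ(Kᵢ−1)) = 0.
Feasibility: ΣzᵢKᵢ = 1.4169, Σzᵢ/Kᵢ = 1.1514 — both > 1, two phases present.
Newton iteration, ψ⁰ = 0.62:
  ψ = 0.6200: g = 0.00886, g' = -0.3877 → ψ = 0.6428
  ψ = 0.6428: g = 0.00003, g' = -0.3854 → ψ = 0.6429
Converged at ψ = 0.6429.

ψ = 0.6429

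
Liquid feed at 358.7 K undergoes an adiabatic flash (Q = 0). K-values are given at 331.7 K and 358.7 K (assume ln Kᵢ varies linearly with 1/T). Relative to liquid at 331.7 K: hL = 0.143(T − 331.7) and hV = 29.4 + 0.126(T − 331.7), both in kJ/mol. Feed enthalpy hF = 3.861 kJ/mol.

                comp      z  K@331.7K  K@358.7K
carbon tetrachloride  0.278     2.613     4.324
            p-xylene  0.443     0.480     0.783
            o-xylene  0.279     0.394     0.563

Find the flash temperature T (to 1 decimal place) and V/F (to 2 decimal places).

Adiabatic flash: solve Rachford–Rice at each trial T, then check hF = ψ·hV(T) + (1−ψ)·hL(T).
  T = 331.7 K: K = (2.613, 0.480, 0.394), RR gives ψ = 0.055, H_out = 1.611 kJ/mol
  T = 358.7 K: K = (4.324, 0.783, 0.563), RR gives ψ = 0.673, H_out = 23.350 kJ/mol
  T = 345.2 K: K = (3.395, 0.619, 0.474), RR gives ψ = 0.332, H_out = 11.612 kJ/mol
  T = 338.4 K: K = (2.983, 0.546, 0.433), RR gives ψ = 0.194, H_out = 6.630 kJ/mol
  T = 335.0 K: K = (2.791, 0.512, 0.413), RR gives ψ = 0.125, H_out = 4.129 kJ/mol
  T = 333.4 K: K = (2.704, 0.496, 0.404), RR gives ψ = 0.091, H_out = 2.923 kJ/mol
Linear interpolation between T = 333.4 (H_out = 2.923) and T = 335.0 (H_out = 4.129) on hF = 3.861 gives T ≈ 334.6 K, at which ψ = 0.12.

T = 334.6 K, V/F = 0.12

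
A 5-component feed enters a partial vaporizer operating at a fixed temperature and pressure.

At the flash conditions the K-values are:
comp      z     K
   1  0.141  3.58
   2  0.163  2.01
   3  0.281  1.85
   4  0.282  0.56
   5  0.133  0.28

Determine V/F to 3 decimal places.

V/F = 0.705

Material balance + equilibrium reduce to Σ zᵢ(Kᵢ−1)/(1+V/F(Kᵢ−1)) = 0.
g(0) = ΣzᵢKᵢ − 1 = 0.547 and g(1) = 1 − Σzᵢ/Kᵢ = -0.251, so a root lies in (0, 1).
Iterate (Newton) starting at V/F = 0.56:
  V/F = 0.560: g = 0.0907, g' = -0.608 → V/F = 0.709
  V/F = 0.709: g = -0.0025, g' = -0.656 → V/F = 0.705
Converged at V/F = 0.705.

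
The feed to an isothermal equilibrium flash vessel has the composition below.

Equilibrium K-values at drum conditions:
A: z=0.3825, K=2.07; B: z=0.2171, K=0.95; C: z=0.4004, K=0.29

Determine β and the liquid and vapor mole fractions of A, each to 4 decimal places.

Rachford–Rice: g(β) = Σ zᵢ(Kᵢ−1)/(1+β(Kᵢ−1)) = 0.
Feasibility: ΣzᵢKᵢ = 1.1141, Σzᵢ/Kᵢ = 1.7940 — both > 1, two phases present.
Newton–Raphson from β = 0.5:
  β = 0.5000: g = -0.18526, g' = -0.6716 → β = 0.2242
  β = 0.2242: g = -0.01897, g' = -0.5709 → β = 0.1909
  β = 0.1909: g = 0.00002, g' = -0.5726 → β = 0.1910
Converged at β = 0.1910.
Compositions from xᵢ = zᵢ/(1+β(Kᵢ−1)), yᵢ = Kᵢxᵢ:
  A: x = 0.3176, y = 0.6574
  B: x = 0.2192, y = 0.2082
  C: x = 0.4632, y = 0.1343

β = 0.1910, x_A = 0.3176, y_A = 0.6574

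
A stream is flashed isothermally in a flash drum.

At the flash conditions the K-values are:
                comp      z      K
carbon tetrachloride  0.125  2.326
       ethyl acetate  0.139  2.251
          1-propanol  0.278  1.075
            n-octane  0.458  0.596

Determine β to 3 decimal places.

Material balance + equilibrium reduce to Σ zᵢ(Kᵢ−1)/(1+β(Kᵢ−1)) = 0.
g(0) = ΣzᵢKᵢ − 1 = 0.175 and g(1) = 1 − Σzᵢ/Kᵢ = -0.143, so a root lies in (0, 1).
Iterate (Newton) starting at β = 0.5:
  β = 0.500: g = -0.0051, g' = -0.281 → β = 0.482
Converged at β = 0.482.

β = 0.482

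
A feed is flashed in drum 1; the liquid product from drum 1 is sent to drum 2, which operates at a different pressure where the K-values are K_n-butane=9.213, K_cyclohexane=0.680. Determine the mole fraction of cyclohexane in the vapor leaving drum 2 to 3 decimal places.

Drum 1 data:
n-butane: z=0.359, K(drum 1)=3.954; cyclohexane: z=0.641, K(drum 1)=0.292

Drum 1:
Let ψ₁ = V/F and solve Σ zᵢ(Kᵢ−1)/(1+ψ₁(Kᵢ−1)) = 0.
Check two-phase: ΣzᵢKᵢ = 1.607 > 1 and Σzᵢ/Kᵢ = 2.286 > 1, so g(0) = 0.607 > 0 and g(1) = -1.286 < 0.
Iterate (Newton) starting at ψ₁ = 0.35:
  ψ₁ = 0.350: g = -0.0819, g' = -1.325 → ψ₁ = 0.288
  ψ₁ = 0.288: g = 0.0027, g' = -1.421 → ψ₁ = 0.290
Converged at ψ₁ = 0.290.
Drum-1 compositions:
  n-butane: x = 0.193, y = 0.764
  cyclohexane: x = 0.807, y = 0.236
Drum-2 feed = drum-1 liquid: z₂ = (0.1933, 0.8067).
Drum 2:
Material balance + equilibrium reduce to Σ zᵢ(Kᵢ−1)/(1+ψ₂(Kᵢ−1)) = 0.
Check two-phase: ΣzᵢKᵢ = 2.330 > 1 and Σzᵢ/Kᵢ = 1.207 > 1, so g(0) = 1.330 > 0 and g(1) = -0.207 < 0.
Newton iteration, ψ₂⁰ = 0.5:
  ψ₂ = 0.500: g = 0.0037, g' = -0.617 → ψ₂ = 0.506
Converged at ψ₂ = 0.506.
  n-butane: x = 0.038, y = 0.346
  cyclohexane: x = 0.962, y = 0.654

y_cyclohexane (drum 2) = 0.654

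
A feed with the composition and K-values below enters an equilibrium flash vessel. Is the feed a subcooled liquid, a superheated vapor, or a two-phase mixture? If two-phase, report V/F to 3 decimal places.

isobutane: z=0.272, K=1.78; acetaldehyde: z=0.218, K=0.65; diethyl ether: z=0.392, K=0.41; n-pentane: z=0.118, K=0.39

ΣzᵢKᵢ = 0.833; Σzᵢ/Kᵢ = 1.747.
Since ΣzᵢKᵢ < 1 the mixture is below its bubble point — single liquid phase.

subcooled liquid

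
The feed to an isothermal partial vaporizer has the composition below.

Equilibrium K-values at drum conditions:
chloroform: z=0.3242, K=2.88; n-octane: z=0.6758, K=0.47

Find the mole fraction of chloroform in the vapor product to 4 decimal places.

Iterate (Newton) starting at ψ = 0.42:
  ψ = 0.4200: g = -0.12016, g' = -0.6719 → ψ = 0.2412
  ψ = 0.2412: g = 0.00870, g' = -0.7920 → ψ = 0.2521
  ψ = 0.2521: g = 0.00007, g' = -0.7803 → ψ = 0.2522
Converged at ψ = 0.2522.
Compositions from xᵢ = zᵢ/(1+ψ(Kᵢ−1)), yᵢ = Kᵢxᵢ:
  chloroform: x = 0.2199, y = 0.6334
  n-octane: x = 0.7801, y = 0.3666

y_chloroform = 0.6334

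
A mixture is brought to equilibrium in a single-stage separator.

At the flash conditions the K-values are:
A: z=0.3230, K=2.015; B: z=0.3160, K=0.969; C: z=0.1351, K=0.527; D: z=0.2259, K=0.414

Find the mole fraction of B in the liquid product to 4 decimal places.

x_B = 0.3191

Let ψ = V/F and solve Σ zᵢ(Kᵢ−1)/(1+ψ(Kᵢ−1)) = 0.
Feasibility: ΣzᵢKᵢ = 1.1218, Σzᵢ/Kᵢ = 1.2884 — both > 1, two phases present.
Newton–Raphson from ψ = 0.5:
  ψ = 0.5000: g = -0.06341, g' = -0.3538 → ψ = 0.3208
  ψ = 0.3208: g = -0.00093, g' = -0.3493 → ψ = 0.3181
Converged at ψ = 0.3181.
Compositions from xᵢ = zᵢ/(1+ψ(Kᵢ−1)), yᵢ = Kᵢxᵢ:
  A: x = 0.2442, y = 0.4920
  B: x = 0.3191, y = 0.3093
  C: x = 0.1590, y = 0.0838
  D: x = 0.2777, y = 0.1150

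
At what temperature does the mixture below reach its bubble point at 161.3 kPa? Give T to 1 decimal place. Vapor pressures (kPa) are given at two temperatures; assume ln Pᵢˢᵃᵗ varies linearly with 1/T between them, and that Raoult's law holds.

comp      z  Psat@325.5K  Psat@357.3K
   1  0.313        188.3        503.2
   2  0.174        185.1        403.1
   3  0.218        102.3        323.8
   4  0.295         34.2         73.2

T = 333.9 K

Bubble-point temperature: ΣzᵢPᵢˢᵃᵗ(T) = P. Interpolate ln Pᵢˢᵃᵗ = aᵢ + bᵢ/T.
  T = 325.5 K: ΣzᵢPᵢˢᵃᵗ = 123.54 kPa
  T = 357.3 K: ΣzᵢPᵢˢᵃᵗ = 319.82 kPa
  T = 341.4 K: ΣzᵢPᵢˢᵃᵗ = 202.76 kPa
  T = 333.4 K: ΣzᵢPᵢˢᵃᵗ = 158.85 kPa
  T = 337.4 K: ΣzᵢPᵢˢᵃᵗ = 179.70 kPa
  T = 335.4 K: ΣzᵢPᵢˢᵃᵗ = 169.01 kPa
Interpolating between 333.4 K and 335.4 K gives T ≈ 333.9 K.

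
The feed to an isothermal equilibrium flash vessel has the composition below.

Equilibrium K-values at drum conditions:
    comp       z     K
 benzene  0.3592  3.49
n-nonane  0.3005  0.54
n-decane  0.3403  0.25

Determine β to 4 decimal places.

Rachford–Rice: g(β) = Σ zᵢ(Kᵢ−1)/(1+β(Kᵢ−1)) = 0.
Check two-phase: ΣzᵢKᵢ = 1.5010 > 1 and Σzᵢ/Kᵢ = 2.0206 > 1, so g(0) = 0.5010 > 0 and g(1) = -1.0206 < 0.
Iterate (Newton) starting at β = 0.3:
  β = 0.3000: g = 0.02229, g' = -1.1340 → β = 0.3197
  β = 0.3197: g = 0.00025, g' = -1.1091 → β = 0.3199
Converged at β = 0.3199.

β = 0.3199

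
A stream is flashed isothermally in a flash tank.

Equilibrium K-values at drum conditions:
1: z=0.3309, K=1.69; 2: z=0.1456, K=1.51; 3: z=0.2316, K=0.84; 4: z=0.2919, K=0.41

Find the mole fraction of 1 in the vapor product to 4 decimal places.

y_1 = 0.4585

Rachford–Rice: g(V/F) = Σ zᵢ(Kᵢ−1)/(1+V/F(Kᵢ−1)) = 0.
Check two-phase: ΣzᵢKᵢ = 1.0933 > 1 and Σzᵢ/Kᵢ = 1.2799 > 1, so g(0) = 0.0933 > 0 and g(1) = -0.2799 < 0.
Newton–Raphson from V/F = 0.5:
  V/F = 0.5000: g = -0.05564, g' = -0.3226 → V/F = 0.3275
  V/F = 0.3275: g = -0.00271, g' = -0.2953 → V/F = 0.3183
Converged at V/F = 0.3183.
Compositions from xᵢ = zᵢ/(1+V/F(Kᵢ−1)), yᵢ = Kᵢxᵢ:
  1: x = 0.2713, y = 0.4585
  2: x = 0.1253, y = 0.1891
  3: x = 0.2440, y = 0.2050
  4: x = 0.3594, y = 0.1474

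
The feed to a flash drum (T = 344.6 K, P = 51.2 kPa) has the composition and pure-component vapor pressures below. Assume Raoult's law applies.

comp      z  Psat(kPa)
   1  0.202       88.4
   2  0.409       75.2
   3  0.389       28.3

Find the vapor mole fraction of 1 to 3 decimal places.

Raoult's law: Kᵢ = Pᵢˢᵃᵗ/P = Pᵢˢᵃᵗ/51.2.
  K_1 = 88.4/51.2 = 1.72656, K_2 = 75.2/51.2 = 1.46875, K_3 = 28.3/51.2 = 0.55273
Rachford–Rice: g(ψ) = Σ zᵢ(Kᵢ−1)/(1+ψ(Kᵢ−1)) = 0.
Check two-phase: ΣzᵢKᵢ = 1.164 > 1 and Σzᵢ/Kᵢ = 1.099 > 1, so g(0) = 0.164 > 0 and g(1) = -0.099 < 0.
Newton iteration, ψ⁰ = 0.5:
  ψ = 0.500: g = 0.0389, g' = -0.245 → ψ = 0.658
  ψ = 0.658: g = -0.0008, g' = -0.258 → ψ = 0.655
Converged at ψ = 0.655.
Compositions from xᵢ = zᵢ/(1+ψ(Kᵢ−1)), yᵢ = Kᵢxᵢ:
  1: x = 0.137, y = 0.236
  2: x = 0.313, y = 0.460
  3: x = 0.550, y = 0.304

y_1 = 0.236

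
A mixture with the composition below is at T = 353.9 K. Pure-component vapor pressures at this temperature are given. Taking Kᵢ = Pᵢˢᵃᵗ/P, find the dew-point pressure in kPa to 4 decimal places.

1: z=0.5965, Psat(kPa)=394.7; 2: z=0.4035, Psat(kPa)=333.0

Pdew = 367.2439 kPa

At the dew point ψ → 1, so Σzᵢ/Kᵢ = 1 with Kᵢ = Pᵢˢᵃᵗ/P ⇒ 1/P = Σzᵢ/Pᵢˢᵃᵗ.
1/P = 0.5965/394.7 + 0.4035/333.0 = 0.0027230 ⇒ P = 367.2439 kPa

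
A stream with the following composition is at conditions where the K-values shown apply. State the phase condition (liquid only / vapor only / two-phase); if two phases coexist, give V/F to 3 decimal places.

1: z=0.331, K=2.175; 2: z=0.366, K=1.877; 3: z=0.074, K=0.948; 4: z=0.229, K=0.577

vapor only

ΣzᵢKᵢ = 1.609; Σzᵢ/Kᵢ = 0.822.
Since Σzᵢ/Kᵢ < 1 the mixture is above its dew point — single vapor phase.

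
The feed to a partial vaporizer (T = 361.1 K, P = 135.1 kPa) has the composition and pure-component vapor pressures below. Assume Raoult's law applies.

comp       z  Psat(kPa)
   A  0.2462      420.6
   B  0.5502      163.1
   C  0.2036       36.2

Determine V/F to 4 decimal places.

Raoult's law: Kᵢ = Pᵢˢᵃᵗ/P = Pᵢˢᵃᵗ/135.1.
  K_A = 420.6/135.1 = 3.113249, K_B = 163.1/135.1 = 1.207254, K_C = 36.2/135.1 = 0.267950
Material balance + equilibrium reduce to Σ zᵢ(Kᵢ−1)/(1+V/F(Kᵢ−1)) = 0.
Check two-phase: ΣzᵢKᵢ = 1.4853 > 1 and Σzᵢ/Kᵢ = 1.2947 > 1, so g(0) = 0.4853 > 0 and g(1) = -0.2947 < 0.
Newton–Raphson from V/F = 0.41:
  V/F = 0.4100: g = 0.17089, g' = -0.5585 → V/F = 0.7160
  V/F = 0.7160: g = -0.00690, g' = -0.6739 → V/F = 0.7058
  V/F = 0.7058: g = -0.00006, g' = -0.6622 → V/F = 0.7057
Converged at V/F = 0.7057.

V/F = 0.7057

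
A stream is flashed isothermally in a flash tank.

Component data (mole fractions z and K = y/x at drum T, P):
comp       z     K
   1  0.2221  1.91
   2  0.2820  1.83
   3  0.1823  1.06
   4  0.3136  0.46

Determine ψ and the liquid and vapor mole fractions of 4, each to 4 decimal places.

Rachford–Rice: g(ψ) = Σ zᵢ(Kᵢ−1)/(1+ψ(Kᵢ−1)) = 0.
Feasibility: ΣzᵢKᵢ = 1.2778, Σzᵢ/Kᵢ = 1.1241 — both > 1, two phases present.
Newton–Raphson from ψ = 0.5:
  ψ = 0.5000: g = 0.08296, g' = -0.3561 → ψ = 0.7330
  ψ = 0.7330: g = -0.00303, g' = -0.3924 → ψ = 0.7252
Converged at ψ = 0.7252.
Compositions from xᵢ = zᵢ/(1+ψ(Kᵢ−1)), yᵢ = Kᵢxᵢ:
  1: x = 0.1338, y = 0.2556
  2: x = 0.1760, y = 0.3221
  3: x = 0.1747, y = 0.1852
  4: x = 0.5155, y = 0.2371

ψ = 0.7252, x_4 = 0.5155, y_4 = 0.2371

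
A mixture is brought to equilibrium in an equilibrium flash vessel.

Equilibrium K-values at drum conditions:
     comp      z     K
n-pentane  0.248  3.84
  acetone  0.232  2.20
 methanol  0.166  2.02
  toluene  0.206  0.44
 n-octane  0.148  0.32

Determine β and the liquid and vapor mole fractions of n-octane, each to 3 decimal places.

Newton iteration, β⁰ = 0.5:
  β = 0.500: g = 0.2645, g' = -0.830 → β = 0.819
  β = 0.819: g = 0.0044, g' = -0.886 → β = 0.824
Converged at β = 0.824.
Compositions from xᵢ = zᵢ/(1+β(Kᵢ−1)), yᵢ = Kᵢxᵢ:
  n-pentane: x = 0.074, y = 0.285
  acetone: x = 0.117, y = 0.257
  methanol: x = 0.090, y = 0.182
  toluene: x = 0.382, y = 0.168
  n-octane: x = 0.336, y = 0.108

β = 0.824, x_n-octane = 0.336, y_n-octane = 0.108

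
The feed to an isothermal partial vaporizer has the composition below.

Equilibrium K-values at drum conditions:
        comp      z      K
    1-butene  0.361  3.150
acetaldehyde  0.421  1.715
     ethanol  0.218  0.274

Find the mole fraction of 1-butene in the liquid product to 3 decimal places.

x_1-butene = 0.124

Newton iteration, V/F⁰ = 0.6:
  V/F = 0.600: g = 0.2692, g' = -0.784 → V/F = 0.943
  V/F = 0.943: g = -0.0659, g' = -1.415 → V/F = 0.897
  V/F = 0.897: g = -0.0049, g' = -1.218 → V/F = 0.893
Converged at V/F = 0.893.
Compositions from xᵢ = zᵢ/(1+V/F(Kᵢ−1)), yᵢ = Kᵢxᵢ:
  1-butene: x = 0.124, y = 0.390
  acetaldehyde: x = 0.257, y = 0.441
  ethanol: x = 0.619, y = 0.170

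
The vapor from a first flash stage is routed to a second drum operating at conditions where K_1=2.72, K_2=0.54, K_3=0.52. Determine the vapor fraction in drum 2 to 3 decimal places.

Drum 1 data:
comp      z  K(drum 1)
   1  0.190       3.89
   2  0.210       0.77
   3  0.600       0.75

V/F (drum 2) = 0.235

Drum 1:
Let ψ₁ = V/F and solve Σ zᵢ(Kᵢ−1)/(1+ψ₁(Kᵢ−1)) = 0.
g(0) = ΣzᵢKᵢ − 1 = 0.351 and g(1) = 1 − Σzᵢ/Kᵢ = -0.122, so a root lies in (0, 1).
Newton–Raphson from ψ₁ = 0.5:
  ψ₁ = 0.500: g = -0.0014, g' = -0.329 → ψ₁ = 0.496
Converged at ψ₁ = 0.496.
Drum-1 compositions:
  1: x = 0.078, y = 0.304
  2: x = 0.237, y = 0.183
  3: x = 0.685, y = 0.514
Drum-2 feed = drum-1 vapor: z₂ = (0.3038, 0.1825, 0.5137).
Drum 2:
Iterate (Newton) starting at ψ₂ = 0.5:
  ψ₂ = 0.500: g = -0.1525, g' = -0.530 → ψ₂ = 0.212
  ψ₂ = 0.212: g = 0.0153, g' = -0.677 → ψ₂ = 0.235
Converged at ψ₂ = 0.235.
  1: x = 0.216, y = 0.588
  2: x = 0.205, y = 0.111
  3: x = 0.579, y = 0.301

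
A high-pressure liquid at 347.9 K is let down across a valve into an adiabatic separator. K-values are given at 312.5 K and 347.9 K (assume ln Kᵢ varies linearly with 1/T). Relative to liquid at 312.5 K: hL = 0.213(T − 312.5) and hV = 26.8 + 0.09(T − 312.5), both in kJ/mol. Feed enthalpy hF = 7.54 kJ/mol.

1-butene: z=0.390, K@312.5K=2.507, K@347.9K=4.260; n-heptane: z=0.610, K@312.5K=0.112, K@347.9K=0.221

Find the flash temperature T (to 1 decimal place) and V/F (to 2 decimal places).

Adiabatic flash: solve Rachford–Rice at each trial T, then check hF = ψ·hV(T) + (1−ψ)·hL(T).
  T = 312.5 K: K = (2.507, 0.112), RR gives ψ = 0.034, H_out = 0.922 kJ/mol
  T = 347.9 K: K = (4.260, 0.221), RR gives ψ = 0.314, H_out = 14.578 kJ/mol
  T = 330.2 K: K = (3.315, 0.160), RR gives ψ = 0.201, H_out = 8.716 kJ/mol
  T = 321.4 K: K = (2.896, 0.135), RR gives ψ = 0.129, H_out = 5.212 kJ/mol
  T = 325.8 K: K = (3.101, 0.147), RR gives ψ = 0.167, H_out = 7.034 kJ/mol
  T = 328.0 K: K = (3.207, 0.154), RR gives ψ = 0.184, H_out = 7.891 kJ/mol
Linear interpolation between T = 325.8 (H_out = 7.034) and T = 328.0 (H_out = 7.891) on hF = 7.54 gives T ≈ 327.1 K, at which ψ = 0.18.

T = 327.1 K, V/F = 0.18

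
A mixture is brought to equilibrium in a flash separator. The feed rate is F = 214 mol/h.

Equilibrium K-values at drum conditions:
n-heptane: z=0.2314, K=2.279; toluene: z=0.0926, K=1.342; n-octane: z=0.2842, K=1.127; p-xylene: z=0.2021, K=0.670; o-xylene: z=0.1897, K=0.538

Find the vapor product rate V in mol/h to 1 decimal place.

Rachford–Rice: g(ψ) = Σ zᵢ(Kᵢ−1)/(1+ψ(Kᵢ−1)) = 0.
g(0) = ΣzᵢKᵢ − 1 = 0.2094 and g(1) = 1 − Σzᵢ/Kᵢ = -0.0770, so a root lies in (0, 1).
Newton iteration, ψ⁰ = 0.5:
  ψ = 0.5000: g = 0.04766, g' = -0.2528 → ψ = 0.6885
  ψ = 0.6885: g = 0.00137, g' = -0.2419 → ψ = 0.6942
Converged at ψ = 0.6942.
Then V = ψ·F = 0.6942·214 = 148.6 mol/h and L = F − V = 65.4 mol/h.

V = 148.6 mol/h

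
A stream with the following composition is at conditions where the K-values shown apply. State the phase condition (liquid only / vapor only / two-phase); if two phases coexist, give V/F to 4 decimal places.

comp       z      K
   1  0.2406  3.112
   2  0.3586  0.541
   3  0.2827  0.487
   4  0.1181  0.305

two-phase, V/F = 0.1062

ΣzᵢKᵢ = 1.1164; Σzᵢ/Kᵢ = 1.7079.
Both exceed 1, so a two-phase solution exists.
Let ψ = V/F and solve Σ zᵢ(Kᵢ−1)/(1+ψ(Kᵢ−1)) = 0.
Iterate (Newton) starting at ψ = 0.33:
  ψ = 0.3300: g = -0.17562, g' = -0.6815 → ψ = 0.0723
  ψ = 0.0723: g = 0.03356, g' = -1.0320 → ψ = 0.1048
  ψ = 0.1048: g = 0.00134, g' = -0.9523 → ψ = 0.1062
Converged at ψ = 0.1062.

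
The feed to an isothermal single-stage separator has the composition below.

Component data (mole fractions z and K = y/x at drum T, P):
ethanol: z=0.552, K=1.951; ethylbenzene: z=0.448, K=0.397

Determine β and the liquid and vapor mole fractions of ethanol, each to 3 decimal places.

β = 0.444, x_ethanol = 0.388, y_ethanol = 0.757

Let β = V/F and solve Σ zᵢ(Kᵢ−1)/(1+β(Kᵢ−1)) = 0.
Check two-phase: ΣzᵢKᵢ = 1.255 > 1 and Σzᵢ/Kᵢ = 1.411 > 1, so g(0) = 0.255 > 0 and g(1) = -0.411 < 0.
Binary case is linear: z₁(K₁−1)(1+β(K₂−1)) + z₂(K₂−1)(1+β(K₁−1)) = 0
⇒ β = [z₁(K₁−1)+z₂(K₂−1)] / [−(K₁−1)(K₂−1)] = 0.2548/0.5735 = 0.444
Compositions from xᵢ = zᵢ/(1+β(Kᵢ−1)), yᵢ = Kᵢxᵢ:
  ethanol: x = 0.388, y = 0.757
  ethylbenzene: x = 0.612, y = 0.243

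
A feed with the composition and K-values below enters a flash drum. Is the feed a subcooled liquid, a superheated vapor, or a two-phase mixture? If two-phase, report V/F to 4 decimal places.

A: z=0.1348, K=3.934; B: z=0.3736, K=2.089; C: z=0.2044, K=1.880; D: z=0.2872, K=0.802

ΣzᵢKᵢ = 1.9254; Σzᵢ/Kᵢ = 0.6799.
Since Σzᵢ/Kᵢ < 1 the mixture is above its dew point — single vapor phase.

superheated vapor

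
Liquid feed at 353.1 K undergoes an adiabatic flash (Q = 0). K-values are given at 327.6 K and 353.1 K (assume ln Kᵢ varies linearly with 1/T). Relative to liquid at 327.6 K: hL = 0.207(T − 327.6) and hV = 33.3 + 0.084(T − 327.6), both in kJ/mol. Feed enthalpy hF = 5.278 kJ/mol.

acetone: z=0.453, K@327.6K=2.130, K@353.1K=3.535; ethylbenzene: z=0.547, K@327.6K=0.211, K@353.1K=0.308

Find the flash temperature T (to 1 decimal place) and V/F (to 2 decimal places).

Adiabatic flash: solve Rachford–Rice at each trial T, then check hF = ψ·hV(T) + (1−ψ)·hL(T).
  T = 327.6 K: K = (2.130, 0.211), RR gives ψ = 0.090, H_out = 2.999 kJ/mol
  T = 353.1 K: K = (3.535, 0.308), RR gives ψ = 0.439, H_out = 18.516 kJ/mol
  T = 340.4 K: K = (2.773, 0.257), RR gives ψ = 0.301, H_out = 12.202 kJ/mol
  T = 334.0 K: K = (2.436, 0.233), RR gives ψ = 0.210, H_out = 8.153 kJ/mol
  T = 330.8 K: K = (2.280, 0.222), RR gives ψ = 0.155, H_out = 5.754 kJ/mol
  T = 329.2 K: K = (2.204, 0.216), RR gives ψ = 0.124, H_out = 4.428 kJ/mol
Linear interpolation between T = 329.2 (H_out = 4.428) and T = 330.8 (H_out = 5.754) on hF = 5.278 gives T ≈ 330.2 K, at which ψ = 0.14.

T = 330.2 K, V/F = 0.14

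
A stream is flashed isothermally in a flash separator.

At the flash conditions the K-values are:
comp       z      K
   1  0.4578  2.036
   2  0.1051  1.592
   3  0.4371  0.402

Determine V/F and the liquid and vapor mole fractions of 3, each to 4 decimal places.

V/F = 0.4774, x_3 = 0.6118, y_3 = 0.2459

Rachford–Rice: g(V/F) = Σ zᵢ(Kᵢ−1)/(1+V/F(Kᵢ−1)) = 0.
g(0) = ΣzᵢKᵢ − 1 = 0.2751 and g(1) = 1 − Σzᵢ/Kᵢ = -0.3782, so a root lies in (0, 1).
Newton iteration, V/F⁰ = 0.6:
  V/F = 0.6000: g = -0.06926, g' = -0.5871 → V/F = 0.4820
  V/F = 0.4820: g = -0.00252, g' = -0.5494 → V/F = 0.4774
Converged at V/F = 0.4774.
Compositions from xᵢ = zᵢ/(1+V/F(Kᵢ−1)), yᵢ = Kᵢxᵢ:
  1: x = 0.3063, y = 0.6236
  2: x = 0.0819, y = 0.1304
  3: x = 0.6118, y = 0.2459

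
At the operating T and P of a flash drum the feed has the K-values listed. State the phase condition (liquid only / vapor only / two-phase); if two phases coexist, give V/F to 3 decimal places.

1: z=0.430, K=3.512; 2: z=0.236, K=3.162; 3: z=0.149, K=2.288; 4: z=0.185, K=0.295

ΣzᵢKᵢ = 2.652; Σzᵢ/Kᵢ = 0.889.
Since Σzᵢ/Kᵢ < 1 the mixture is above its dew point — single vapor phase.

vapor only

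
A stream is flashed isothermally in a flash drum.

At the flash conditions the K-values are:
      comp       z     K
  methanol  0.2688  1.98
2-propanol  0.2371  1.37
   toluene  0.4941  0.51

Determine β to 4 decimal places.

β = 0.2962

Let β = V/F and solve Σ zᵢ(Kᵢ−1)/(1+β(Kᵢ−1)) = 0.
Check two-phase: ΣzᵢKᵢ = 1.1090 > 1 and Σzᵢ/Kᵢ = 1.2776 > 1, so g(0) = 0.1090 > 0 and g(1) = -0.2776 < 0.
Iterate (Newton) starting at β = 0.5:
  β = 0.5000: g = -0.06985, g' = -0.3475 → β = 0.2990
  β = 0.2990: g = -0.00096, g' = -0.3436 → β = 0.2962
Converged at β = 0.2962.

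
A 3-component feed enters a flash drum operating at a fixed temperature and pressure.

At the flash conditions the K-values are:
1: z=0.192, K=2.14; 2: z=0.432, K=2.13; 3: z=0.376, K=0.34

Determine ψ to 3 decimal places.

Rachford–Rice: g(ψ) = Σ zᵢ(Kᵢ−1)/(1+ψ(Kᵢ−1)) = 0.
Feasibility: ΣzᵢKᵢ = 1.459, Σzᵢ/Kᵢ = 1.398 — both > 1, two phases present.
Newton iteration, ψ⁰ = 0.45:
  ψ = 0.450: g = 0.1153, g' = -0.683 → ψ = 0.619
  ψ = 0.619: g = -0.0039, g' = -0.745 → ψ = 0.614
Converged at ψ = 0.614.

ψ = 0.614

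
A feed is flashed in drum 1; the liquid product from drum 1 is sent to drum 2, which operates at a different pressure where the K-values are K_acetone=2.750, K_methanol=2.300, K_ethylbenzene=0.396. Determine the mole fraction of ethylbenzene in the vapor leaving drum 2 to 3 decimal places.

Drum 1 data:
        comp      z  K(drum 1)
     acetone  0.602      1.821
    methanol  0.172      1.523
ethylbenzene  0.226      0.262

Drum 1:
Iterate (Newton) starting at ψ₁ = 0.57:
  ψ₁ = 0.570: g = 0.1181, g' = -0.583 → ψ₁ = 0.773
  ψ₁ = 0.773: g = -0.0215, g' = -0.842 → ψ₁ = 0.747
  ψ₁ = 0.747: g = -0.0007, g' = -0.792 → ψ₁ = 0.746
Converged at ψ₁ = 0.746.
Drum-1 compositions:
  acetone: x = 0.373, y = 0.680
  methanol: x = 0.124, y = 0.188
  ethylbenzene: x = 0.503, y = 0.132
Drum-2 feed = drum-1 liquid: z₂ = (0.3733, 0.1237, 0.5030).
Drum 2:
Newton iteration, ψ₂⁰ = 0.5:
  ψ₂ = 0.500: g = 0.0107, g' = -0.779 → ψ₂ = 0.514
Converged at ψ₂ = 0.514.
  acetone: x = 0.197, y = 0.541
  methanol: x = 0.074, y = 0.171
  ethylbenzene: x = 0.729, y = 0.289

y_ethylbenzene (drum 2) = 0.289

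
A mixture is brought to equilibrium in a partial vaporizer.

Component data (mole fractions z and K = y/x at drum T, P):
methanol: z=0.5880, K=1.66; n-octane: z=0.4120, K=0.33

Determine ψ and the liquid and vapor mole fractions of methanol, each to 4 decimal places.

ψ = 0.2534, x_methanol = 0.5038, y_methanol = 0.8362

Newton–Raphson from ψ = 0.5:
  ψ = 0.5000: g = -0.12331, g' = -0.5630 → ψ = 0.2810
  ψ = 0.2810: g = -0.01269, g' = -0.4629 → ψ = 0.2536
  ψ = 0.2536: g = -0.00009, g' = -0.4564 → ψ = 0.2534
Converged at ψ = 0.2534.
Compositions from xᵢ = zᵢ/(1+ψ(Kᵢ−1)), yᵢ = Kᵢxᵢ:
  methanol: x = 0.5038, y = 0.8362
  n-octane: x = 0.4962, y = 0.1638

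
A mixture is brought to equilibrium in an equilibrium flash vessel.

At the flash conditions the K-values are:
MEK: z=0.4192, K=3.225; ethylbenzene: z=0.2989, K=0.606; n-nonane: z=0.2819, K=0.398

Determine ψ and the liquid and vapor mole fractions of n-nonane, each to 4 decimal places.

ψ = 0.5714, x_n-nonane = 0.4297, y_n-nonane = 0.1710

Rachford–Rice: g(ψ) = Σ zᵢ(Kᵢ−1)/(1+ψ(Kᵢ−1)) = 0.
g(0) = ΣzᵢKᵢ − 1 = 0.6452 and g(1) = 1 − Σzᵢ/Kᵢ = -0.3315, so a root lies in (0, 1).
Iterate (Newton) starting at ψ = 0.5:
  ψ = 0.5000: g = 0.05209, g' = -0.7461 → ψ = 0.5698
  ψ = 0.5698: g = 0.00111, g' = -0.7174 → ψ = 0.5714
Converged at ψ = 0.5714.
Compositions from xᵢ = zᵢ/(1+ψ(Kᵢ−1)), yᵢ = Kᵢxᵢ:
  MEK: x = 0.1846, y = 0.5952
  ethylbenzene: x = 0.3857, y = 0.2338
  n-nonane: x = 0.4297, y = 0.1710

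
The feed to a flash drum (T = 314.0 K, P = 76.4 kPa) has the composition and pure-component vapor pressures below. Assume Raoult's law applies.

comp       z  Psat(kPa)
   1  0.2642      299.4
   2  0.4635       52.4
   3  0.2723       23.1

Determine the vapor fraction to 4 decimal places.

ψ = 0.3113

Raoult's law: Kᵢ = Pᵢˢᵃᵗ/P = Pᵢˢᵃᵗ/76.4.
  K_1 = 299.4/76.4 = 3.918848, K_2 = 52.4/76.4 = 0.685864, K_3 = 23.1/76.4 = 0.302356
Iterate (Newton) starting at ψ = 0.5:
  ψ = 0.5000: g = -0.15091, g' = -0.7490 → ψ = 0.2985
  ψ = 0.2985: g = 0.01147, g' = -0.9099 → ψ = 0.3111
  ψ = 0.3111: g = 0.00012, g' = -0.8906 → ψ = 0.3113
Converged at ψ = 0.3113.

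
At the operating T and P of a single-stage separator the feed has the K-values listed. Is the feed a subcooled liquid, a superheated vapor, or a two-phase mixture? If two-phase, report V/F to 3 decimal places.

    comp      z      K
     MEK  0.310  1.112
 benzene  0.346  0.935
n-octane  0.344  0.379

ΣzᵢKᵢ = 0.799; Σzᵢ/Kᵢ = 1.556.
Since ΣzᵢKᵢ < 1 the mixture is below its bubble point — single liquid phase.

subcooled liquid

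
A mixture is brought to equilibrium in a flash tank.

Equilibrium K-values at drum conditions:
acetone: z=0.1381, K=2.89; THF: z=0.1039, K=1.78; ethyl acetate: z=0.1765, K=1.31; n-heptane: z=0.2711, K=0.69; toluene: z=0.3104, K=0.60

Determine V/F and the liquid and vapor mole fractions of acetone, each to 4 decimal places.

V/F = 0.4499, x_acetone = 0.0746, y_acetone = 0.2157

Material balance + equilibrium reduce to Σ zᵢ(Kᵢ−1)/(1+V/F(Kᵢ−1)) = 0.
g(0) = ΣzᵢKᵢ − 1 = 0.1886 and g(1) = 1 − Σzᵢ/Kᵢ = -0.1511, so a root lies in (0, 1).
Newton–Raphson from V/F = 0.5:
  V/F = 0.5000: g = -0.01479, g' = -0.2899 → V/F = 0.4490
  V/F = 0.4490: g = 0.00027, g' = -0.3010 → V/F = 0.4499
Converged at V/F = 0.4499.
Compositions from xᵢ = zᵢ/(1+V/F(Kᵢ−1)), yᵢ = Kᵢxᵢ:
  acetone: x = 0.0746, y = 0.2157
  THF: x = 0.0769, y = 0.1369
  ethyl acetate: x = 0.1549, y = 0.2029
  n-heptane: x = 0.3150, y = 0.2174
  toluene: x = 0.3785, y = 0.2271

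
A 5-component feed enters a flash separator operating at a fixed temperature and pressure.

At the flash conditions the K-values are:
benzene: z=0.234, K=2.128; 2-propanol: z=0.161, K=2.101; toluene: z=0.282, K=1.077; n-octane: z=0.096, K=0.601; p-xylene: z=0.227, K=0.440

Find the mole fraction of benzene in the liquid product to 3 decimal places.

Rachford–Rice: g(β) = Σ zᵢ(Kᵢ−1)/(1+β(Kᵢ−1)) = 0.
Feasibility: ΣzᵢKᵢ = 1.298, Σzᵢ/Kᵢ = 1.124 — both > 1, two phases present.
Newton–Raphson from β = 0.52:
  β = 0.520: g = 0.0723, g' = -0.365 → β = 0.718
  β = 0.718: g = -0.0009, g' = -0.382 → β = 0.716
Converged at β = 0.716.
Compositions from xᵢ = zᵢ/(1+β(Kᵢ−1)), yᵢ = Kᵢxᵢ:
  benzene: x = 0.129, y = 0.276
  2-propanol: x = 0.090, y = 0.189
  toluene: x = 0.267, y = 0.288
  n-octane: x = 0.134, y = 0.081
  p-xylene: x = 0.379, y = 0.167

x_benzene = 0.129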